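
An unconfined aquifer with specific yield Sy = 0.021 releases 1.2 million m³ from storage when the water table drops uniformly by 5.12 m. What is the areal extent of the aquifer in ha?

A ≈ 1120 ha

ΔV = 1.2 million m³ = 1.2 × 10^6 m³
A = ΔV / (Sy × Δh) = 1.2 × 10^6 / (0.021 × 5.12) = 1.116 × 10^7 m²
A = 1.116 × 10^7 m² = 1116 ha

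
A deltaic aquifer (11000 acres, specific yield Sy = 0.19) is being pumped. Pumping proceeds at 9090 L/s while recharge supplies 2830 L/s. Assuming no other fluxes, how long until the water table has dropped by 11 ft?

t ≈ 52.4 days

A = 11000 acres = 4.452 × 10^7 m²
Δh = 11 ft = 3.353 m
ΔV = Sy × A × Δh = 0.19 × 4.452 × 10^7 × 3.353 = 2.836 × 10^7 m³
Net withdrawal = 9090 − 2830 = 6260 L/s = 5.409 × 10^5 m³/d
t = ΔV / Q = 2.836 × 10^7 m³ / 5.409 × 10^5 m³/d = 52.43 d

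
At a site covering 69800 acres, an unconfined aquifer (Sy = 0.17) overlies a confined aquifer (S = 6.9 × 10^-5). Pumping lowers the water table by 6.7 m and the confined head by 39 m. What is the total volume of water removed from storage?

ΔV ≈ 3.22 × 10^8 m³

A = 69800 acres = 2.825 × 10^8 m²
Unconfined: ΔV_u = Sy × A × Δh_u = 0.17 × 2.825 × 10^8 × 6.7 = 3.217 × 10^8 m³
Confined: ΔV_c = S × A × Δh_c = 6.9 × 10^-5 × 2.825 × 10^8 × 39 = 7.601 × 10^5 m³
Total ΔV = 3.217 × 10^8 + 7.601 × 10^5 = 3.225 × 10^8 m³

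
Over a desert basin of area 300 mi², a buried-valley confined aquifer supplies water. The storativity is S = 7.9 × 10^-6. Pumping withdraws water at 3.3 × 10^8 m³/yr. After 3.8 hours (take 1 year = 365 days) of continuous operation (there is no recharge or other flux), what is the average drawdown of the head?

A = 300 mi² = 7.77 × 10^8 m²
Q = 3.3 × 10^8 m³/yr = 9.041 × 10^5 m³/d
t = 3.8 hours = 0.1583 d
ΔV = Q × t = 9.041 × 10^5 m³/d × 0.1583 d = 1.432 × 10^5 m³
Δh = ΔV / (S × A) = 1.432 × 10^5 / (7.9 × 10^-6 × 7.77 × 10^8) = 23.32 m

Δh ≈ 23.3 m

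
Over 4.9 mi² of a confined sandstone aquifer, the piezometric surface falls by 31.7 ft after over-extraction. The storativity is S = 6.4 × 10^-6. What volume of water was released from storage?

ΔV ≈ 785 m³

A = 4.9 mi² = 1.269 × 10^7 m²
Δh = 31.7 ft = 9.662 m
ΔV = S × A × Δh = 6.4 × 10^-6 × 1.269 × 10^7 m² × 9.662 m = 784.8 m³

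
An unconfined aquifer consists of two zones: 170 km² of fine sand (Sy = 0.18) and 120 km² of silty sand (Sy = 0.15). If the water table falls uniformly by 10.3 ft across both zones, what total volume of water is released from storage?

A₁ = 170 km² = 1.7 × 10^8 m²; A₂ = 120 km² = 1.2 × 10^8 m²
Δh = 10.3 ft = 3.139 m
ΔV₁ = 0.18 × 1.7 × 10^8 × 3.139 = 9.607 × 10^7 m³
ΔV₂ = 0.15 × 1.2 × 10^8 × 3.139 = 5.651 × 10^7 m³
ΔV = ΔV₁ + ΔV₂ = 1.526 × 10^8 m³

ΔV ≈ 1.53 × 10^8 m³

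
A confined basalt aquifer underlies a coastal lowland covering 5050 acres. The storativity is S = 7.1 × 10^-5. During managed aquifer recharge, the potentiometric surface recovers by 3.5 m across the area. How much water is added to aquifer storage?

ΔV ≈ 5080 m³

A = 5050 acres = 2.044 × 10^7 m²
ΔV = S × A × Δh = 7.1 × 10^-5 × 2.044 × 10^7 m² × 3.5 m = 5079 m³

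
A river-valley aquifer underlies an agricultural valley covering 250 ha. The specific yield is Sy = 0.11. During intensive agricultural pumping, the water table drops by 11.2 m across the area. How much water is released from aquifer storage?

ΔV ≈ 3.08 × 10^6 m³

A = 250 ha = 2.5 × 10^6 m²
ΔV = Sy × A × Δh = 0.11 × 2.5 × 10^6 m² × 11.2 m = 3.08 × 10^6 m³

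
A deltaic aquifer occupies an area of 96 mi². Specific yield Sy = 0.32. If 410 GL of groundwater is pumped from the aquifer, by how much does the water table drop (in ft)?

Δh ≈ 16.9 ft

A = 96 mi² = 2.486 × 10^8 m²
ΔV = 410 GL = 4.1 × 10^8 m³
Δh = ΔV / (Sy × A) = 4.1 × 10^8 m³ / (0.32 × 2.486 × 10^8 m²) = 5.153 m
Δh = 5.153 m = 16.91 ft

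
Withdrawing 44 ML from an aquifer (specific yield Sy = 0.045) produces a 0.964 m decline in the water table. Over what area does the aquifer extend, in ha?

ΔV = 44 ML = 44000 m³
A = ΔV / (Sy × Δh) = 44000 / (0.045 × 0.964) = 1.014 × 10^6 m²
A = 1.014 × 10^6 m² = 101.4 ha

A ≈ 101 ha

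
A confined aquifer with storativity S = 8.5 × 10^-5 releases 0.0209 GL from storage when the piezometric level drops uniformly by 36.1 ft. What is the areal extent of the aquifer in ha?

A ≈ 2230 ha

Δh = 36.1 ft = 11 m
ΔV = 0.0209 GL = 20900 m³
A = ΔV / (S × Δh) = 20900 / (8.5 × 10^-5 × 11) = 2.235 × 10^7 m²
A = 2.235 × 10^7 m² = 2235 ha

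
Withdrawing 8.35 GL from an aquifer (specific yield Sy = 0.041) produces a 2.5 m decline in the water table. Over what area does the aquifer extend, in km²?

ΔV = 8.35 GL = 8.35 × 10^6 m³
A = ΔV / (Sy × Δh) = 8.35 × 10^6 / (0.041 × 2.5) = 8.146 × 10^7 m²
A = 8.146 × 10^7 m² = 81.46 km²

A ≈ 81.5 km²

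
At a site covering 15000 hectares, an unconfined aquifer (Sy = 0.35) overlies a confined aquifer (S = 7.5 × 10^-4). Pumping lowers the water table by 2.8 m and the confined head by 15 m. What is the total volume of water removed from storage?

A = 15000 hectares = 1.5 × 10^8 m²
Unconfined: ΔV_u = Sy × A × Δh_u = 0.35 × 1.5 × 10^8 × 2.8 = 1.47 × 10^8 m³
Confined: ΔV_c = S × A × Δh_c = 7.5 × 10^-4 × 1.5 × 10^8 × 15 = 1.688 × 10^6 m³
Total ΔV = 1.47 × 10^8 + 1.688 × 10^6 = 1.487 × 10^8 m³

ΔV ≈ 1.49 × 10^8 m³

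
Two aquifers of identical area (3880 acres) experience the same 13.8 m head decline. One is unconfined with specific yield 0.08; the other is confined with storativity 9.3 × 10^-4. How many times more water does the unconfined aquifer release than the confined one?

A = 3880 acres = 1.57 × 10^7 m²
Unconfined: ΔV_u = Sy × A × Δh = 0.08 × 1.57 × 10^7 × 13.8 = 1.733 × 10^7 m³
Confined: ΔV_c = S × A × Δh = 9.3 × 10^-4 × 1.57 × 10^7 × 13.8 = 2.015 × 10^5 m³
Ratio = ΔV_u / ΔV_c = Sy / S = 0.08 / 9.3 × 10^-4 = 86.02

ΔV_u / ΔV_c ≈ 86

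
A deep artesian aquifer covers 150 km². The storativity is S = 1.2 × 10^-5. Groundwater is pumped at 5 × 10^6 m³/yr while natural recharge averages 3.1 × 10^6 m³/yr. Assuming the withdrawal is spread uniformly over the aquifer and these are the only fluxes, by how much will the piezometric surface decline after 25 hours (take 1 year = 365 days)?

Δh ≈ 3.01 m

A = 150 km² = 1.5 × 10^8 m²
Net abstraction = 5 × 10^6 − 3.1 × 10^6 = 1.9 × 10^6 m³/yr
Q_net = 1.9 × 10^6 m³/yr = 5205 m³/d
t = 25 hours = 1.042 d
ΔV = Q × t = 5205 m³/d × 1.042 d = 5422 m³
Δh = ΔV / (S × A) = 5422 / (1.2 × 10^-5 × 1.5 × 10^8) = 3.012 m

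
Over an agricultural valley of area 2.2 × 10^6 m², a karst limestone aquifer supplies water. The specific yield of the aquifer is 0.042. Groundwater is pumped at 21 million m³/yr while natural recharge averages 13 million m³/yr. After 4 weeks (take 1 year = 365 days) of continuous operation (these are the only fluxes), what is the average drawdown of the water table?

Net abstraction = 21 − 13 = 8 million m³/yr
Q_net = 8 million m³/yr = 21920 m³/d
t = 4 weeks = 28 d
ΔV = Q × t = 21920 m³/d × 28 d = 6.137 × 10^5 m³
Δh = ΔV / (Sy × A) = 6.137 × 10^5 / (0.042 × 2.2 × 10^6) = 6.642 m

Δh ≈ 6.64 m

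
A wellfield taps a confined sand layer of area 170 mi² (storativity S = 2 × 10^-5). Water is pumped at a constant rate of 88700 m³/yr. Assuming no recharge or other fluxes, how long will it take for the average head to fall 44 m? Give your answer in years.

t ≈ 4.37 years

A = 170 mi² = 4.403 × 10^8 m²
ΔV = S × A × Δh = 2 × 10^-5 × 4.403 × 10^8 × 44 = 3.875 × 10^5 m³
Q = 88700 m³/yr = 243 m³/d
t = ΔV / Q = 3.875 × 10^5 m³ / 243 m³/d = 1594 d
t = 1594 d ≈ 4.368 years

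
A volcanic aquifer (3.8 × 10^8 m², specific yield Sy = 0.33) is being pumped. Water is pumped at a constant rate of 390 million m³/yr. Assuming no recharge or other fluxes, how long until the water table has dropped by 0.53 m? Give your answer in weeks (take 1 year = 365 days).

ΔV = Sy × A × Δh = 0.33 × 3.8 × 10^8 × 0.53 = 6.646 × 10^7 m³
Q = 390 million m³/yr = 1.068 × 10^6 m³/d
t = ΔV / Q = 6.646 × 10^7 m³ / 1.068 × 10^6 m³/d = 62.2 d
t = 62.2 d ≈ 8.886 weeks

t ≈ 8.89 weeks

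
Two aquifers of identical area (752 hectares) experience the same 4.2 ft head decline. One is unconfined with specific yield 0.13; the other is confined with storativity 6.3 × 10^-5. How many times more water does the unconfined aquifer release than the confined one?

ΔV_u / ΔV_c ≈ 2060

A = 752 hectares = 7.52 × 10^6 m²
Δh = 4.2 ft = 1.28 m
Unconfined: ΔV_u = Sy × A × Δh = 0.13 × 7.52 × 10^6 × 1.28 = 1.251 × 10^6 m³
Confined: ΔV_c = S × A × Δh = 6.3 × 10^-5 × 7.52 × 10^6 × 1.28 = 606.5 m³
Ratio = ΔV_u / ΔV_c = Sy / S = 0.13 / 6.3 × 10^-5 = 2063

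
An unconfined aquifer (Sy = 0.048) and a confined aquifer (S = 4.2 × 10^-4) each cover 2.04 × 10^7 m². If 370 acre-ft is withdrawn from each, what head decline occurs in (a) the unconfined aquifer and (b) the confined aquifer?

ΔV = 370 acre-ft = 4.564 × 10^5 m³
Unconfined: Δh_u = ΔV/(Sy·A) = 4.564 × 10^5/(0.048 × 2.04 × 10^7) = 0.4661 m
Confined: Δh_c = ΔV/(S·A) = 4.564 × 10^5/(4.2 × 10^-4 × 2.04 × 10^7) = 53.27 m

Δh_u ≈ 0.466 m; Δh_c ≈ 53.3 m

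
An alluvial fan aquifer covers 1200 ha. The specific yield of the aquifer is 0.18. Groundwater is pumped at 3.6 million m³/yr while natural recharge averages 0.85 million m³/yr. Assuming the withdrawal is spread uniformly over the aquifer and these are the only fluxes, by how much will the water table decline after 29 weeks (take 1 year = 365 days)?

Δh ≈ 0.708 m

A = 1200 ha = 1.2 × 10^7 m²
Net abstraction = 3.6 − 0.85 = 2.75 million m³/yr
Q_net = 2.75 million m³/yr = 7534 m³/d
t = 29 weeks = 203 d
ΔV = Q × t = 7534 m³/d × 203 d = 1.529 × 10^6 m³
Δh = ΔV / (Sy × A) = 1.529 × 10^6 / (0.18 × 1.2 × 10^7) = 0.7081 m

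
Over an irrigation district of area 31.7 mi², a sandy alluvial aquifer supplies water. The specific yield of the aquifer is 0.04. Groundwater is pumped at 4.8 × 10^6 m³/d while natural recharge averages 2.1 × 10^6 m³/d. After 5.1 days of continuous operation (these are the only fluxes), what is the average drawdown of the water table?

Δh ≈ 4.19 m

A = 31.7 mi² = 8.21 × 10^7 m²
Net abstraction = 4.8 × 10^6 − 2.1 × 10^6 = 2.7 × 10^6 m³/d
ΔV = Q × t = 2.7 × 10^6 m³/d × 5.1 d = 1.377 × 10^7 m³
Δh = ΔV / (Sy × A) = 1.377 × 10^7 / (0.04 × 8.21 × 10^7) = 4.193 m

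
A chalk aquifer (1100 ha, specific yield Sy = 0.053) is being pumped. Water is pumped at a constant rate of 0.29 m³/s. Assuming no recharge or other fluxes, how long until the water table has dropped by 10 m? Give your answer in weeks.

t ≈ 33.2 weeks

A = 1100 ha = 1.1 × 10^7 m²
ΔV = Sy × A × Δh = 0.053 × 1.1 × 10^7 × 10 = 5.83 × 10^6 m³
Q = 0.29 m³/s = 25060 m³/d
t = ΔV / Q = 5.83 × 10^6 m³ / 25060 m³/d = 232.7 d
t = 232.7 d ≈ 33.24 weeks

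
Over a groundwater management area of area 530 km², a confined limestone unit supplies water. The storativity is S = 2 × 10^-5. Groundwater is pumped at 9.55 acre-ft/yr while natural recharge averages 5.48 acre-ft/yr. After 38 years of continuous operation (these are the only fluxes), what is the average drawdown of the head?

A = 530 km² = 5.3 × 10^8 m²
Net abstraction = 9.55 − 5.48 = 4.07 acre-ft/yr
Q_net = 4.07 acre-ft/yr = 13.75 m³/d
t = 38 years = 13870 d
ΔV = Q × t = 13.75 m³/d × 13870 d = 1.908 × 10^5 m³
Δh = ΔV / (S × A) = 1.908 × 10^5 / (2 × 10^-5 × 5.3 × 10^8) = 18 m

Δh ≈ 18 m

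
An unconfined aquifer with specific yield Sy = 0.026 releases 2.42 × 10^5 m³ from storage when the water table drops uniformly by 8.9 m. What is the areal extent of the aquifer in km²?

A = ΔV / (Sy × Δh) = 2.42 × 10^5 / (0.026 × 8.9) = 1.046 × 10^6 m²
A = 1.046 × 10^6 m² = 1.046 km²

A ≈ 1.05 km²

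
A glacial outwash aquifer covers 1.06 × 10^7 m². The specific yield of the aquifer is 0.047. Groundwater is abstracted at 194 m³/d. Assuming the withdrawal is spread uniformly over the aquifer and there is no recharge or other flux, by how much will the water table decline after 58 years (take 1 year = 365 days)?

Δh ≈ 8.24 m

t = 58 years = 21170 d
ΔV = Q × t = 194 m³/d × 21170 d = 4.107 × 10^6 m³
Δh = ΔV / (Sy × A) = 4.107 × 10^6 / (0.047 × 1.06 × 10^7) = 8.244 m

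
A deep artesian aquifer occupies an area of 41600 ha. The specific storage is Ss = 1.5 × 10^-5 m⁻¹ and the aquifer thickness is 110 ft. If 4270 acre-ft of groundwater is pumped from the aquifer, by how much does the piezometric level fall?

b = 110 ft = 33.53 m
S = Ss × b = 1.5 × 10^-5 m⁻¹ × 33.53 m = 5.029 × 10^-4
A = 41600 ha = 4.16 × 10^8 m²
ΔV = 4270 acre-ft = 5.267 × 10^6 m³
Δh = ΔV / (S × A) = 5.267 × 10^6 m³ / (5.029 × 10^-4 × 4.16 × 10^8 m²) = 25.17 m

Δh ≈ 25.2 m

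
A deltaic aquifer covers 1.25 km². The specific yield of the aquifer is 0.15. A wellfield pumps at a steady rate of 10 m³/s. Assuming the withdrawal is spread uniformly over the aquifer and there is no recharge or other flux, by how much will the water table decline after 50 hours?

Δh ≈ 9.6 m

A = 1.25 km² = 1.25 × 10^6 m²
Q = 10 m³/s = 8.64 × 10^5 m³/d
t = 50 hours = 2.083 d
ΔV = Q × t = 8.64 × 10^5 m³/d × 2.083 d = 1.8 × 10^6 m³
Δh = ΔV / (Sy × A) = 1.8 × 10^6 / (0.15 × 1.25 × 10^6) = 9.6 m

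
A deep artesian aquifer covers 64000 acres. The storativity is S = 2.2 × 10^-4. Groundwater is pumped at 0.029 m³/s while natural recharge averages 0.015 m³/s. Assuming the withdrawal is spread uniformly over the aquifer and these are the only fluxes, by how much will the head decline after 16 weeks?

Δh ≈ 2.38 m

A = 64000 acres = 2.59 × 10^8 m²
Net abstraction = 0.029 − 0.015 = 0.014 m³/s
Q_net = 0.014 m³/s = 1210 m³/d
t = 16 weeks = 112 d
ΔV = Q × t = 1210 m³/d × 112 d = 1.355 × 10^5 m³
Δh = ΔV / (S × A) = 1.355 × 10^5 / (2.2 × 10^-4 × 2.59 × 10^8) = 2.378 m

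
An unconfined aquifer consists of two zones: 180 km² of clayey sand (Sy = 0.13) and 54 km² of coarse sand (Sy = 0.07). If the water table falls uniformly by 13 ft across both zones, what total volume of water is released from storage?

A₁ = 180 km² = 1.8 × 10^8 m²; A₂ = 54 km² = 5.4 × 10^7 m²
Δh = 13 ft = 3.962 m
ΔV₁ = 0.13 × 1.8 × 10^8 × 3.962 = 9.272 × 10^7 m³
ΔV₂ = 0.07 × 5.4 × 10^7 × 3.962 = 1.498 × 10^7 m³
ΔV = ΔV₁ + ΔV₂ = 1.077 × 10^8 m³

ΔV ≈ 1.08 × 10^8 m³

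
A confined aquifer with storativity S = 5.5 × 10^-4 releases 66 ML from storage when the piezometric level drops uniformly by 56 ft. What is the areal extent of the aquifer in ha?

A ≈ 703 ha

Δh = 56 ft = 17.07 m
ΔV = 66 ML = 66000 m³
A = ΔV / (S × Δh) = 66000 / (5.5 × 10^-4 × 17.07) = 7.03 × 10^6 m²
A = 7.03 × 10^6 m² = 703 ha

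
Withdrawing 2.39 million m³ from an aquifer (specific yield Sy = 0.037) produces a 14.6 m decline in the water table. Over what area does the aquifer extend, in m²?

A ≈ 4.42 × 10^6 m²

ΔV = 2.39 million m³ = 2.39 × 10^6 m³
A = ΔV / (Sy × Δh) = 2.39 × 10^6 / (0.037 × 14.6) = 4.424 × 10^6 m²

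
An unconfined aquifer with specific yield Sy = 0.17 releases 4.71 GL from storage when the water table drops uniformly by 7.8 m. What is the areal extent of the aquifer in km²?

A ≈ 3.55 km²

ΔV = 4.71 GL = 4.71 × 10^6 m³
A = ΔV / (Sy × Δh) = 4.71 × 10^6 / (0.17 × 7.8) = 3.552 × 10^6 m²
A = 3.552 × 10^6 m² = 3.552 km²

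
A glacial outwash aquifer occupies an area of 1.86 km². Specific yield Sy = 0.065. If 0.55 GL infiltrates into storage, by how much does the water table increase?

Δh ≈ 4.55 m

A = 1.86 km² = 1.86 × 10^6 m²
ΔV = 0.55 GL = 5.5 × 10^5 m³
Δh = ΔV / (Sy × A) = 5.5 × 10^5 m³ / (0.065 × 1.86 × 10^6 m²) = 4.549 m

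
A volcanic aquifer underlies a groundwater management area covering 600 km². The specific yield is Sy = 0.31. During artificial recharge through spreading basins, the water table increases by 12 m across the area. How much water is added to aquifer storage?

ΔV ≈ 2.23 × 10^9 m³

A = 600 km² = 6 × 10^8 m²
ΔV = Sy × A × Δh = 0.31 × 6 × 10^8 m² × 12 m = 2.232 × 10^9 m³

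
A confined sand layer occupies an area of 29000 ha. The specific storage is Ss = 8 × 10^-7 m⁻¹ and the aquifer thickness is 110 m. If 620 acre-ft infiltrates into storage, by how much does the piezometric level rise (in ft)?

S = Ss × b = 8 × 10^-7 m⁻¹ × 110 m = 8.8 × 10^-5
A = 29000 ha = 2.9 × 10^8 m²
ΔV = 620 acre-ft = 7.648 × 10^5 m³
Δh = ΔV / (S × A) = 7.648 × 10^5 m³ / (8.8 × 10^-5 × 2.9 × 10^8 m²) = 29.97 m
Δh = 29.97 m = 98.32 ft

Δh ≈ 98.3 ft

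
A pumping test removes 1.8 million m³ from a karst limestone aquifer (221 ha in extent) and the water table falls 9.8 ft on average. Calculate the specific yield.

A = 221 ha = 2.21 × 10^6 m²
Δh = 9.8 ft = 2.987 m
ΔV = 1.8 million m³ = 1.8 × 10^6 m³
Sy = ΔV / (A × Δh) = 1.8 × 10^6 m³ / (2.21 × 10^6 m² × 2.987 m) = 0.2727

Sy ≈ 0.27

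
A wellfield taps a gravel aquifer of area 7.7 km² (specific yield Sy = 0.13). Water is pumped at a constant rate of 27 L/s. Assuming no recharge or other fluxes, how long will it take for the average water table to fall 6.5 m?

A = 7.7 km² = 7.7 × 10^6 m²
ΔV = Sy × A × Δh = 0.13 × 7.7 × 10^6 × 6.5 = 6.506 × 10^6 m³
Q = 27 L/s = 2333 m³/d
t = ΔV / Q = 6.506 × 10^6 m³ / 2333 m³/d = 2789 d

t ≈ 2790 days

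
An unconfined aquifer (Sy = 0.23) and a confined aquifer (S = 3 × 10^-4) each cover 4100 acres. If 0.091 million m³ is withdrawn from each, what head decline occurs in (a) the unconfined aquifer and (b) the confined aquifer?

Δh_u ≈ 0.0238 m; Δh_c ≈ 18.3 m

A = 4100 acres = 1.659 × 10^7 m²
ΔV = 0.091 million m³ = 91000 m³
Unconfined: Δh_u = ΔV/(Sy·A) = 91000/(0.23 × 1.659 × 10^7) = 0.02385 m
Confined: Δh_c = ΔV/(S·A) = 91000/(3 × 10^-4 × 1.659 × 10^7) = 18.28 m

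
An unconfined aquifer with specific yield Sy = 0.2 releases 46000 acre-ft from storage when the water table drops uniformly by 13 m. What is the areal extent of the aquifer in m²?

ΔV = 46000 acre-ft = 5.674 × 10^7 m³
A = ΔV / (Sy × Δh) = 5.674 × 10^7 / (0.2 × 13) = 2.182 × 10^7 m²

A ≈ 2.18 × 10^7 m²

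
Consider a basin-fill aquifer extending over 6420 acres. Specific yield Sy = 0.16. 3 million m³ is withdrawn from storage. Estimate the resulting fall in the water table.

A = 6420 acres = 2.598 × 10^7 m²
ΔV = 3 million m³ = 3 × 10^6 m³
Δh = ΔV / (Sy × A) = 3 × 10^6 m³ / (0.16 × 2.598 × 10^7 m²) = 0.7217 m

Δh ≈ 0.722 m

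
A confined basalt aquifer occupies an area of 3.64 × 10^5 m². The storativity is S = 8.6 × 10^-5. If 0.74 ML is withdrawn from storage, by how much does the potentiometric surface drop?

ΔV = 0.74 ML = 740 m³
Δh = ΔV / (S × A) = 740 m³ / (8.6 × 10^-5 × 3.64 × 10^5 m²) = 23.64 m

Δh ≈ 23.6 m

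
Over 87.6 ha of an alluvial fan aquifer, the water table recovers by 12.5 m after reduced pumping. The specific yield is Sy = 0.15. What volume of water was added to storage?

A = 87.6 ha = 8.76 × 10^5 m²
ΔV = Sy × A × Δh = 0.15 × 8.76 × 10^5 m² × 12.5 m = 1.643 × 10^6 m³

ΔV ≈ 1.64 × 10^6 m³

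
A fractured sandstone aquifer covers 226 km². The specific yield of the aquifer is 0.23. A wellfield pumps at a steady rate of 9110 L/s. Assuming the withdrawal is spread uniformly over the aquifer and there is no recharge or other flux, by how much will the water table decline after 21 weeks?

A = 226 km² = 2.26 × 10^8 m²
Q = 9110 L/s = 7.871 × 10^5 m³/d
t = 21 weeks = 147 d
ΔV = Q × t = 7.871 × 10^5 m³/d × 147 d = 1.157 × 10^8 m³
Δh = ΔV / (Sy × A) = 1.157 × 10^8 / (0.23 × 2.26 × 10^8) = 2.226 m

Δh ≈ 2.23 m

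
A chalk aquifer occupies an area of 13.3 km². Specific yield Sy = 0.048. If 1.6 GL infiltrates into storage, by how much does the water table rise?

Δh ≈ 2.51 m

A = 13.3 km² = 1.33 × 10^7 m²
ΔV = 1.6 GL = 1.6 × 10^6 m³
Δh = ΔV / (Sy × A) = 1.6 × 10^6 m³ / (0.048 × 1.33 × 10^7 m²) = 2.506 m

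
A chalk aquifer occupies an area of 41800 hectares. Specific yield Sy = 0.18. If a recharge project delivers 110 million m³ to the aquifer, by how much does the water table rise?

Δh ≈ 1.46 m

A = 41800 hectares = 4.18 × 10^8 m²
ΔV = 110 million m³ = 1.1 × 10^8 m³
Δh = ΔV / (Sy × A) = 1.1 × 10^8 m³ / (0.18 × 4.18 × 10^8 m²) = 1.462 m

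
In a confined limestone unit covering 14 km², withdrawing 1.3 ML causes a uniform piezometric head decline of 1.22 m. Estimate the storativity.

S ≈ 7.6 × 10^-5

A = 14 km² = 1.4 × 10^7 m²
ΔV = 1.3 ML = 1300 m³
S = ΔV / (A × Δh) = 1300 m³ / (1.4 × 10^7 m² × 1.22 m) = 7.611 × 10^-5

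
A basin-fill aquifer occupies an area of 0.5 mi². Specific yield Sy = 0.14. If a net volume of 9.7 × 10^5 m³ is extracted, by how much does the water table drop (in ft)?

Δh ≈ 17.6 ft

A = 0.5 mi² = 1.295 × 10^6 m²
Δh = ΔV / (Sy × A) = 9.7 × 10^5 m³ / (0.14 × 1.295 × 10^6 m²) = 5.35 m
Δh = 5.35 m = 17.55 ft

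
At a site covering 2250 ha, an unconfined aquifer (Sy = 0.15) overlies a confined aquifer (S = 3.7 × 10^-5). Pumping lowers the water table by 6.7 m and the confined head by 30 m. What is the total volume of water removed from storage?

ΔV ≈ 2.26 × 10^7 m³

A = 2250 ha = 2.25 × 10^7 m²
Unconfined: ΔV_u = Sy × A × Δh_u = 0.15 × 2.25 × 10^7 × 6.7 = 2.261 × 10^7 m³
Confined: ΔV_c = S × A × Δh_c = 3.7 × 10^-5 × 2.25 × 10^7 × 30 = 24980 m³
Total ΔV = 2.261 × 10^7 + 24980 = 2.264 × 10^7 m³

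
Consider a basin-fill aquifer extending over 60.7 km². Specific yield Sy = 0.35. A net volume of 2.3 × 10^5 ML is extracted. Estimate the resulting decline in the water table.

Δh ≈ 10.8 m

A = 60.7 km² = 6.07 × 10^7 m²
ΔV = 2.3 × 10^5 ML = 2.3 × 10^8 m³
Δh = ΔV / (Sy × A) = 2.3 × 10^8 m³ / (0.35 × 6.07 × 10^7 m²) = 10.83 m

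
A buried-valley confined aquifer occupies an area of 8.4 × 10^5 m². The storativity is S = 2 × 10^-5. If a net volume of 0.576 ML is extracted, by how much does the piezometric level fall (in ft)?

Δh ≈ 112 ft

ΔV = 0.576 ML = 576 m³
Δh = ΔV / (S × A) = 576 m³ / (2 × 10^-5 × 8.4 × 10^5 m²) = 34.29 m
Δh = 34.29 m = 112.5 ft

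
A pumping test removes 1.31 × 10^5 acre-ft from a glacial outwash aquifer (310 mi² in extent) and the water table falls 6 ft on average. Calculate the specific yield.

Sy ≈ 0.11

A = 310 mi² = 8.029 × 10^8 m²
Δh = 6 ft = 1.829 m
ΔV = 1.31 × 10^5 acre-ft = 1.616 × 10^8 m³
Sy = ΔV / (A × Δh) = 1.616 × 10^8 m³ / (8.029 × 10^8 m² × 1.829 m) = 0.11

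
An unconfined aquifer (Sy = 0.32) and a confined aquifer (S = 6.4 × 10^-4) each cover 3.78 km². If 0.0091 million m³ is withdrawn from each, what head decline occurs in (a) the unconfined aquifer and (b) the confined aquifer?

A = 3.78 km² = 3.78 × 10^6 m²
ΔV = 0.0091 million m³ = 9100 m³
Unconfined: Δh_u = ΔV/(Sy·A) = 9100/(0.32 × 3.78 × 10^6) = 0.007523 m
Confined: Δh_c = ΔV/(S·A) = 9100/(6.4 × 10^-4 × 3.78 × 10^6) = 3.762 m

Δh_u ≈ 0.00752 m; Δh_c ≈ 3.76 m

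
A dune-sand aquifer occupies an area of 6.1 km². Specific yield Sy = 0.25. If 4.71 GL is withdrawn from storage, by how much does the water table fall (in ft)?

Δh ≈ 10.1 ft

A = 6.1 km² = 6.1 × 10^6 m²
ΔV = 4.71 GL = 4.71 × 10^6 m³
Δh = ΔV / (Sy × A) = 4.71 × 10^6 m³ / (0.25 × 6.1 × 10^6 m²) = 3.089 m
Δh = 3.089 m = 10.13 ft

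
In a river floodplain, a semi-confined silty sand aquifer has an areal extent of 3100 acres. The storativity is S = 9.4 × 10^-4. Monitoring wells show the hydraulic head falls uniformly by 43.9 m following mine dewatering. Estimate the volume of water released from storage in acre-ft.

ΔV ≈ 420 acre-ft

A = 3100 acres = 1.255 × 10^7 m²
ΔV = S × A × Δh = 9.4 × 10^-4 × 1.255 × 10^7 m² × 43.9 m = 5.177 × 10^5 m³
ΔV = 5.177 × 10^5 m³ = 419.7 acre-ft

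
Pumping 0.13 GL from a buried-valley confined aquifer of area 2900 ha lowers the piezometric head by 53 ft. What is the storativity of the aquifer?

A = 2900 ha = 2.9 × 10^7 m²
Δh = 53 ft = 16.15 m
ΔV = 0.13 GL = 1.3 × 10^5 m³
S = ΔV / (A × Δh) = 1.3 × 10^5 m³ / (2.9 × 10^7 m² × 16.15 m) = 2.775 × 10^-4

S ≈ 2.8 × 10^-4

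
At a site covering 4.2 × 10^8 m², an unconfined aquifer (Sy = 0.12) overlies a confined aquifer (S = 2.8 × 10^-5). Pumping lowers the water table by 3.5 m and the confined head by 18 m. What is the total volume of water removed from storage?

Unconfined: ΔV_u = Sy × A × Δh_u = 0.12 × 4.2 × 10^8 × 3.5 = 1.764 × 10^8 m³
Confined: ΔV_c = S × A × Δh_c = 2.8 × 10^-5 × 4.2 × 10^8 × 18 = 2.117 × 10^5 m³
Total ΔV = 1.764 × 10^8 + 2.117 × 10^5 = 1.766 × 10^8 m³

ΔV ≈ 1.77 × 10^8 m³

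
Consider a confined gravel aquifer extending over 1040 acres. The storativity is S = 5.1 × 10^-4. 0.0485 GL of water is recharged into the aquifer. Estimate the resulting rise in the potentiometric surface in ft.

A = 1040 acres = 4.209 × 10^6 m²
ΔV = 0.0485 GL = 48500 m³
Δh = ΔV / (S × A) = 48500 m³ / (5.1 × 10^-4 × 4.209 × 10^6 m²) = 22.6 m
Δh = 22.6 m = 74.13 ft

Δh ≈ 74.1 ft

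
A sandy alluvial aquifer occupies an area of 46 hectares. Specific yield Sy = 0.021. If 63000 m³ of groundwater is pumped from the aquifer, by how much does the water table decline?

Δh ≈ 6.52 m

A = 46 hectares = 4.6 × 10^5 m²
Δh = ΔV / (Sy × A) = 63000 m³ / (0.021 × 4.6 × 10^5 m²) = 6.522 m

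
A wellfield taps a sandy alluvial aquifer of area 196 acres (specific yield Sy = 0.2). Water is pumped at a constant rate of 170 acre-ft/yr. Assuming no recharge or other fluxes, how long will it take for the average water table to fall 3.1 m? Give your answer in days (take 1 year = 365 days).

t ≈ 856 days

A = 196 acres = 7.932 × 10^5 m²
ΔV = Sy × A × Δh = 0.2 × 7.932 × 10^5 × 3.1 = 4.918 × 10^5 m³
Q = 170 acre-ft/yr = 574.5 m³/d
t = ΔV / Q = 4.918 × 10^5 m³ / 574.5 m³/d = 856 d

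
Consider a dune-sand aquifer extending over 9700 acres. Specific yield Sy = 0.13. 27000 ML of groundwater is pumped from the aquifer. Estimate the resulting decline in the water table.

Δh ≈ 5.29 m

A = 9700 acres = 3.925 × 10^7 m²
ΔV = 27000 ML = 2.7 × 10^7 m³
Δh = ΔV / (Sy × A) = 2.7 × 10^7 m³ / (0.13 × 3.925 × 10^7 m²) = 5.291 m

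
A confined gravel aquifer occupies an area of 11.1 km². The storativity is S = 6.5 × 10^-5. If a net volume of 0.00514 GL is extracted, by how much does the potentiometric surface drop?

Δh ≈ 7.12 m

A = 11.1 km² = 1.11 × 10^7 m²
ΔV = 0.00514 GL = 5140 m³
Δh = ΔV / (S × A) = 5140 m³ / (6.5 × 10^-5 × 1.11 × 10^7 m²) = 7.124 m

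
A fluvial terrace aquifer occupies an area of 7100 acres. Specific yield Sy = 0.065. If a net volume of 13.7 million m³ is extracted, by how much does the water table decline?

A = 7100 acres = 2.873 × 10^7 m²
ΔV = 13.7 million m³ = 1.37 × 10^7 m³
Δh = ΔV / (Sy × A) = 1.37 × 10^7 m³ / (0.065 × 2.873 × 10^7 m²) = 7.336 m

Δh ≈ 7.34 m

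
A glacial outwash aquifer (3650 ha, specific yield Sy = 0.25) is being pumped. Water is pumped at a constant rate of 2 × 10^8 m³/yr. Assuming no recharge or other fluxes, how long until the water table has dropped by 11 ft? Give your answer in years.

t ≈ 0.153 years

A = 3650 ha = 3.65 × 10^7 m²
Δh = 11 ft = 3.353 m
ΔV = Sy × A × Δh = 0.25 × 3.65 × 10^7 × 3.353 = 3.059 × 10^7 m³
Q = 2 × 10^8 m³/yr = 5.479 × 10^5 m³/d
t = ΔV / Q = 3.059 × 10^7 m³ / 5.479 × 10^5 m³/d = 55.83 d
t = 55.83 d ≈ 0.153 years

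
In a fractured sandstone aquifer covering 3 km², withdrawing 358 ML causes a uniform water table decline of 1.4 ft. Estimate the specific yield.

A = 3 km² = 3 × 10^6 m²
Δh = 1.4 ft = 0.4267 m
ΔV = 358 ML = 3.58 × 10^5 m³
Sy = ΔV / (A × Δh) = 3.58 × 10^5 m³ / (3 × 10^6 m² × 0.4267 m) = 0.2797

Sy ≈ 0.28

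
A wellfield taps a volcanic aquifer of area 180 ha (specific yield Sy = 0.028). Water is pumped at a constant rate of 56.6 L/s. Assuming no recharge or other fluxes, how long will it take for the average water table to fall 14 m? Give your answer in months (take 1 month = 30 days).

A = 180 ha = 1.8 × 10^6 m²
ΔV = Sy × A × Δh = 0.028 × 1.8 × 10^6 × 14 = 7.056 × 10^5 m³
Q = 56.6 L/s = 4890 m³/d
t = ΔV / Q = 7.056 × 10^5 m³ / 4890 m³/d = 144.3 d
t = 144.3 d ≈ 4.81 months

t ≈ 4.81 months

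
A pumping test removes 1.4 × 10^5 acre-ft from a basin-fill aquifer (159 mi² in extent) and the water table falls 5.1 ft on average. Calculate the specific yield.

A = 159 mi² = 4.118 × 10^8 m²
Δh = 5.1 ft = 1.554 m
ΔV = 1.4 × 10^5 acre-ft = 1.727 × 10^8 m³
Sy = ΔV / (A × Δh) = 1.727 × 10^8 m³ / (4.118 × 10^8 m² × 1.554 m) = 0.2698

Sy ≈ 0.27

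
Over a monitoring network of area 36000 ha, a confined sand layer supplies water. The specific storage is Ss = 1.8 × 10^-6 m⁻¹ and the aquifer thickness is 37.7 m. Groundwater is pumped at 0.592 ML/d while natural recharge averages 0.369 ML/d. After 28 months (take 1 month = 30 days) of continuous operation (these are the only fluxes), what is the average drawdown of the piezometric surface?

S = Ss × b = 1.8 × 10^-6 m⁻¹ × 37.7 m = 6.786 × 10^-5
A = 36000 ha = 3.6 × 10^8 m²
Net abstraction = 0.592 − 0.369 = 0.223 ML/d
Q_net = 0.223 ML/d = 223 m³/d
t = 28 months = 840 d
ΔV = Q × t = 223 m³/d × 840 d = 1.873 × 10^5 m³
Δh = ΔV / (S × A) = 1.873 × 10^5 / (6.786 × 10^-5 × 3.6 × 10^8) = 7.668 m

Δh ≈ 7.67 m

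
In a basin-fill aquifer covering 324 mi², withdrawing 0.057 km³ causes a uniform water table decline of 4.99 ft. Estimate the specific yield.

Sy ≈ 0.045

A = 324 mi² = 8.392 × 10^8 m²
Δh = 4.99 ft = 1.521 m
ΔV = 0.057 km³ = 5.7 × 10^7 m³
Sy = ΔV / (A × Δh) = 5.7 × 10^7 m³ / (8.392 × 10^8 m² × 1.521 m) = 0.04466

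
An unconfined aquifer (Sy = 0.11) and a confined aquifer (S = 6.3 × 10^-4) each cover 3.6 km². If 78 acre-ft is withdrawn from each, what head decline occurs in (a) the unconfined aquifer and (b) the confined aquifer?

Δh_u ≈ 0.243 m; Δh_c ≈ 42.4 m

A = 3.6 km² = 3.6 × 10^6 m²
ΔV = 78 acre-ft = 96210 m³
Unconfined: Δh_u = ΔV/(Sy·A) = 96210/(0.11 × 3.6 × 10^6) = 0.243 m
Confined: Δh_c = ΔV/(S·A) = 96210/(6.3 × 10^-4 × 3.6 × 10^6) = 42.42 m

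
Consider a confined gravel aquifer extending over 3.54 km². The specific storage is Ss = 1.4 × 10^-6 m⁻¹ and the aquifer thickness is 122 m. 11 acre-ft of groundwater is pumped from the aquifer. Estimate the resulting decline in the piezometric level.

Δh ≈ 22.4 m

S = Ss × b = 1.4 × 10^-6 m⁻¹ × 122 m = 1.708 × 10^-4
A = 3.54 km² = 3.54 × 10^6 m²
ΔV = 11 acre-ft = 13570 m³
Δh = ΔV / (S × A) = 13570 m³ / (1.708 × 10^-4 × 3.54 × 10^6 m²) = 22.44 m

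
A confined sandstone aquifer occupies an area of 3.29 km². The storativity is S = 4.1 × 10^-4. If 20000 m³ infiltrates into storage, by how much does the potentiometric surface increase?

Δh ≈ 14.8 m

A = 3.29 km² = 3.29 × 10^6 m²
Δh = ΔV / (S × A) = 20000 m³ / (4.1 × 10^-4 × 3.29 × 10^6 m²) = 14.83 m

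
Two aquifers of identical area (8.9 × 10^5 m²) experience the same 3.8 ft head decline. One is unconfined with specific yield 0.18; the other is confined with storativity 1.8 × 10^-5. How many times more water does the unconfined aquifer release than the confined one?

Δh = 3.8 ft = 1.158 m
Unconfined: ΔV_u = Sy × A × Δh = 0.18 × 8.9 × 10^5 × 1.158 = 1.856 × 10^5 m³
Confined: ΔV_c = S × A × Δh = 1.8 × 10^-5 × 8.9 × 10^5 × 1.158 = 18.56 m³
Ratio = ΔV_u / ΔV_c = Sy / S = 0.18 / 1.8 × 10^-5 = 10000

ΔV_u / ΔV_c ≈ 10000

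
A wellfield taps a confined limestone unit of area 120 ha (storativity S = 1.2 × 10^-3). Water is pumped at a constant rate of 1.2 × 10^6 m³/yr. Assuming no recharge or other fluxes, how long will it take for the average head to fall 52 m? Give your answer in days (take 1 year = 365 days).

t ≈ 22.8 days

A = 120 ha = 1.2 × 10^6 m²
ΔV = S × A × Δh = 0.0012 × 1.2 × 10^6 × 52 = 74880 m³
Q = 1.2 × 10^6 m³/yr = 3288 m³/d
t = ΔV / Q = 74880 m³ / 3288 m³/d = 22.78 d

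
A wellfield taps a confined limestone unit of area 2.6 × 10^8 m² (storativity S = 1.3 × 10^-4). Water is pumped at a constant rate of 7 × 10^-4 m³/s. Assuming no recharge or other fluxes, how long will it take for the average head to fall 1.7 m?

ΔV = S × A × Δh = 1.3 × 10^-4 × 2.6 × 10^8 × 1.7 = 57460 m³
Q = 7 × 10^-4 m³/s = 60.48 m³/d
t = ΔV / Q = 57460 m³ / 60.48 m³/d = 950.1 d

t ≈ 950 days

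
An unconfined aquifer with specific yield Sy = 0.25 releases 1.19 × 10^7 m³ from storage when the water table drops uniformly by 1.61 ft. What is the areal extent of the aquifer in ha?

A ≈ 9700 ha

Δh = 1.61 ft = 0.4907 m
A = ΔV / (Sy × Δh) = 1.19 × 10^7 / (0.25 × 0.4907) = 9.7 × 10^7 m²
A = 9.7 × 10^7 m² = 9700 ha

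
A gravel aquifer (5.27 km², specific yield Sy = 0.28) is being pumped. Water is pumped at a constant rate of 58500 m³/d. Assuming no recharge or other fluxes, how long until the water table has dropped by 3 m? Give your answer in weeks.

A = 5.27 km² = 5.27 × 10^6 m²
ΔV = Sy × A × Δh = 0.28 × 5.27 × 10^6 × 3 = 4.427 × 10^6 m³
t = ΔV / Q = 4.427 × 10^6 m³ / 58500 m³/d = 75.67 d
t = 75.67 d ≈ 10.81 weeks

t ≈ 10.8 weeks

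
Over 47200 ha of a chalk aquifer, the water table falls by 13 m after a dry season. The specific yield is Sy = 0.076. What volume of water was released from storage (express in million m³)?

A = 47200 ha = 4.72 × 10^8 m²
ΔV = Sy × A × Δh = 0.076 × 4.72 × 10^8 m² × 13 m = 4.663 × 10^8 m³
ΔV = 4.663 × 10^8 m³ = 466.3 million m³

ΔV ≈ 466 million m³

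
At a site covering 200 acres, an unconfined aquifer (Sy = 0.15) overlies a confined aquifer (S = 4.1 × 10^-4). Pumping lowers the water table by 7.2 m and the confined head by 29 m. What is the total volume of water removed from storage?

A = 200 acres = 8.094 × 10^5 m²
Unconfined: ΔV_u = Sy × A × Δh_u = 0.15 × 8.094 × 10^5 × 7.2 = 8.741 × 10^5 m³
Confined: ΔV_c = S × A × Δh_c = 4.1 × 10^-4 × 8.094 × 10^5 × 29 = 9623 m³
Total ΔV = 8.741 × 10^5 + 9623 = 8.837 × 10^5 m³

ΔV ≈ 8.84 × 10^5 m³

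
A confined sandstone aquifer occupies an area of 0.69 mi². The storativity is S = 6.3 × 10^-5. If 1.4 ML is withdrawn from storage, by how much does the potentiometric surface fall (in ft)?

Δh ≈ 40.8 ft

A = 0.69 mi² = 1.787 × 10^6 m²
ΔV = 1.4 ML = 1400 m³
Δh = ΔV / (S × A) = 1400 m³ / (6.3 × 10^-5 × 1.787 × 10^6 m²) = 12.43 m
Δh = 12.43 m = 40.8 ft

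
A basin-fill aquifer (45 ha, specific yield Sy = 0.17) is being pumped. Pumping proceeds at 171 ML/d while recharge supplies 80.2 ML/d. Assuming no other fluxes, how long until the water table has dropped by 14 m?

A = 45 ha = 4.5 × 10^5 m²
ΔV = Sy × A × Δh = 0.17 × 4.5 × 10^5 × 14 = 1.071 × 10^6 m³
Net withdrawal = 171 − 80.2 = 90.8 ML/d = 90800 m³/d
t = ΔV / Q = 1.071 × 10^6 m³ / 90800 m³/d = 11.8 d

t ≈ 11.8 days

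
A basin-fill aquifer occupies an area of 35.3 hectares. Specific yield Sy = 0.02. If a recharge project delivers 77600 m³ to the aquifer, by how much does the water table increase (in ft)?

Δh ≈ 36.1 ft

A = 35.3 hectares = 3.53 × 10^5 m²
Δh = ΔV / (Sy × A) = 77600 m³ / (0.02 × 3.53 × 10^5 m²) = 10.99 m
Δh = 10.99 m = 36.06 ft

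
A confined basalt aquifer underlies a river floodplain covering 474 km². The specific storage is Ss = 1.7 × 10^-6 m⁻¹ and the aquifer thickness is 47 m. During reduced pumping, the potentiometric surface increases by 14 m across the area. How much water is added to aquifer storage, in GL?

ΔV ≈ 0.53 GL

S = Ss × b = 1.7 × 10^-6 m⁻¹ × 47 m = 7.99 × 10^-5
A = 474 km² = 4.74 × 10^8 m²
ΔV = S × A × Δh = 7.99 × 10^-5 × 4.74 × 10^8 m² × 14 m = 5.302 × 10^5 m³
ΔV = 5.302 × 10^5 m³ = 0.5302 GL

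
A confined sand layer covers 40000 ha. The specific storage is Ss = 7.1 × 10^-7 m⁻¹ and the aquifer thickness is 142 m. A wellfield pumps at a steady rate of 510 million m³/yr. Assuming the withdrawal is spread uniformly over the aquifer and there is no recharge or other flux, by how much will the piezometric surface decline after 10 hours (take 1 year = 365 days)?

Δh ≈ 14.4 m

S = Ss × b = 7.1 × 10^-7 m⁻¹ × 142 m = 1.008 × 10^-4
A = 40000 ha = 4 × 10^8 m²
Q = 510 million m³/yr = 1.397 × 10^6 m³/d
t = 10 hours = 0.4167 d
ΔV = Q × t = 1.397 × 10^6 m³/d × 0.4167 d = 5.822 × 10^5 m³
Δh = ΔV / (S × A) = 5.822 × 10^5 / (1.008 × 10^-4 × 4 × 10^8) = 14.44 m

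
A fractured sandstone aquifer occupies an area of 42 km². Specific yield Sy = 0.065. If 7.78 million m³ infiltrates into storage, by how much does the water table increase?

A = 42 km² = 4.2 × 10^7 m²
ΔV = 7.78 million m³ = 7.78 × 10^6 m³
Δh = ΔV / (Sy × A) = 7.78 × 10^6 m³ / (0.065 × 4.2 × 10^7 m²) = 2.85 m

Δh ≈ 2.85 m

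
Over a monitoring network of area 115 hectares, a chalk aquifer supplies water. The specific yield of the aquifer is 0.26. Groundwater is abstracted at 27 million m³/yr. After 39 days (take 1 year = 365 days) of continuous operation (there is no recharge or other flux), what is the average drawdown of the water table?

Δh ≈ 9.65 m

A = 115 hectares = 1.15 × 10^6 m²
Q = 27 million m³/yr = 73970 m³/d
ΔV = Q × t = 73970 m³/d × 39 d = 2.885 × 10^6 m³
Δh = ΔV / (Sy × A) = 2.885 × 10^6 / (0.26 × 1.15 × 10^6) = 9.649 m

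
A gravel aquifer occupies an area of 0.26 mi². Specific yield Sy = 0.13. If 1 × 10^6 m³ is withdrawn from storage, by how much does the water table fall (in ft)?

Δh ≈ 37.5 ft

A = 0.26 mi² = 6.734 × 10^5 m²
Δh = ΔV / (Sy × A) = 1 × 10^6 m³ / (0.13 × 6.734 × 10^5 m²) = 11.42 m
Δh = 11.42 m = 37.48 ft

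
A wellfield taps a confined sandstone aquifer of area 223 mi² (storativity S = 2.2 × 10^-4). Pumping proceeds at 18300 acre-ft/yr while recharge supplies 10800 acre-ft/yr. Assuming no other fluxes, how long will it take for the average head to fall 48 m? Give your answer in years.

t ≈ 0.659 years

A = 223 mi² = 5.776 × 10^8 m²
ΔV = S × A × Δh = 2.2 × 10^-4 × 5.776 × 10^8 × 48 = 6.099 × 10^6 m³
Net withdrawal = 18300 − 10800 = 7500 acre-ft/yr = 25350 m³/d
t = ΔV / Q = 6.099 × 10^6 m³ / 25350 m³/d = 240.6 d
t = 240.6 d ≈ 0.6593 years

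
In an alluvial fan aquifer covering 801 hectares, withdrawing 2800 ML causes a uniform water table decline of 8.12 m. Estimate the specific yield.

A = 801 hectares = 8.01 × 10^6 m²
ΔV = 2800 ML = 2.8 × 10^6 m³
Sy = ΔV / (A × Δh) = 2.8 × 10^6 m³ / (8.01 × 10^6 m² × 8.12 m) = 0.04305

Sy ≈ 0.043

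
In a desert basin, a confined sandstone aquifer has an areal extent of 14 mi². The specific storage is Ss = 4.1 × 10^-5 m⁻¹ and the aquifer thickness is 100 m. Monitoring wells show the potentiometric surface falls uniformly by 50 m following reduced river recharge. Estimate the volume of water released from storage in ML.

ΔV ≈ 7430 ML

S = Ss × b = 4.1 × 10^-5 m⁻¹ × 100 m = 4.1 × 10^-3
A = 14 mi² = 3.626 × 10^7 m²
ΔV = S × A × Δh = 0.0041 × 3.626 × 10^7 m² × 50 m = 7.433 × 10^6 m³
ΔV = 7.433 × 10^6 m³ = 7433 ML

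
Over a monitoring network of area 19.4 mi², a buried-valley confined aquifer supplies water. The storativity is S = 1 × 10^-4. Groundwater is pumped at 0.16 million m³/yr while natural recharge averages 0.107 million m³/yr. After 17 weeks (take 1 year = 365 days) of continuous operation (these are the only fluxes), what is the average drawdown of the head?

A = 19.4 mi² = 5.025 × 10^7 m²
Net abstraction = 0.16 − 0.107 = 0.053 million m³/yr
Q_net = 0.053 million m³/yr = 145.2 m³/d
t = 17 weeks = 119 d
ΔV = Q × t = 145.2 m³/d × 119 d = 17280 m³
Δh = ΔV / (S × A) = 17280 / (1 × 10^-4 × 5.025 × 10^7) = 3.439 m

Δh ≈ 3.44 m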